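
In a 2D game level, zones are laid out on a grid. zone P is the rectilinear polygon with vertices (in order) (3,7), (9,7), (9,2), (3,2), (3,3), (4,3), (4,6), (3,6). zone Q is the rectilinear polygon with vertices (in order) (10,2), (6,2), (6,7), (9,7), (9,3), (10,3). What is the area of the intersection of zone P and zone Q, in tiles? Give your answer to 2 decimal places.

15.00

The intersection is the polygon with vertices (9,7), (9,3), (9,2), (6,2), (6,7).
By the shoelace formula its area is 15.00.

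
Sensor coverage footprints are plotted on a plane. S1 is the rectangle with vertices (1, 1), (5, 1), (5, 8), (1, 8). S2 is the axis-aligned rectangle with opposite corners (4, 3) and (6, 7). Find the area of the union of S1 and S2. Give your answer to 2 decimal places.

By inclusion–exclusion:
Individual areas: |S1| = 28, |S2| = 8.
|S1∩S2|: x∈[4,5], y∈[3,7] → 1·4 = 4.
|S1 ∪ S2| = 36 − 4 = 32.00.

32.00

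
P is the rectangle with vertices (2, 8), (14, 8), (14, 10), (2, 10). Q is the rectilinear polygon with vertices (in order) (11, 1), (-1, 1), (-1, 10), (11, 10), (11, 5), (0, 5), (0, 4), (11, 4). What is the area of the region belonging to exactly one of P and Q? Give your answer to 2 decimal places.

|P| = 24, |Q| = 97, |P∩Q| = 18.
|P △ Q| = |P| + |Q| − 2·|P∩Q| = 24 + 97 − 36 = 85.00.

85.00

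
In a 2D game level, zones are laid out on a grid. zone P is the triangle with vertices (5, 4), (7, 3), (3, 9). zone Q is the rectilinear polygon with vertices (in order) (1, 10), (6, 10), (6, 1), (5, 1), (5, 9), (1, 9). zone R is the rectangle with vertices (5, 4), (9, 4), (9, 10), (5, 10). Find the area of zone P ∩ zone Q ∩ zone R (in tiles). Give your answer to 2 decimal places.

The intersection is the polygon with vertices (5,6), (6,4.5), (6,4), (5,4).
By the shoelace formula its area is 1.25.

1.25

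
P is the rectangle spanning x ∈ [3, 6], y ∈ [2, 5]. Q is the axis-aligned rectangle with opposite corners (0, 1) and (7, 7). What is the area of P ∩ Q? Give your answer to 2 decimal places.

|P∩Q|: x∈[3,6], y∈[2,5] → 3·3 = 9.

9.00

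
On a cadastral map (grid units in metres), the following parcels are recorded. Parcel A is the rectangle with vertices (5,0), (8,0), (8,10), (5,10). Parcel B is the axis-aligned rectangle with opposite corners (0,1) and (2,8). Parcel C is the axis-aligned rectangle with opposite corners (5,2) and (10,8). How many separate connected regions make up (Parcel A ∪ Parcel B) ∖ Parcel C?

3

(Parcel A ∪ Parcel B) ∖ Parcel C splits into 3 disjoint pieces (area 6, area 6, area 14).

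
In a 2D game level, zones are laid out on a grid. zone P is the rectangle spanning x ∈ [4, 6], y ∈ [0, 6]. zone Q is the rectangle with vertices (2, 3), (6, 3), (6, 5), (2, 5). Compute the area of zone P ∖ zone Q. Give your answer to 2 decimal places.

|zone P∩zone Q|: x∈[4,6], y∈[3,5] → 2·2 = 4.
|zone P| = 12.
|zone P ∖ zone Q| = |zone P| − |zone P∩zone Q| = 12 − 4 = 8.00.

8.00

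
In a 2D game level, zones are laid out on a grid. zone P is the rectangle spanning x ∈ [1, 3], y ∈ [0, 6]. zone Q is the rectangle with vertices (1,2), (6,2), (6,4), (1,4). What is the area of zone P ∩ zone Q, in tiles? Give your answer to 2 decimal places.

4.00

|zone P∩zone Q|: x∈[1,3], y∈[2,4] → 2·2 = 4.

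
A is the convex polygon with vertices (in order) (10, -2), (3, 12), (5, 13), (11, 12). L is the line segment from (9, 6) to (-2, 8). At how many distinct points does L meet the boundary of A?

The segment meets the boundary at (5.7,6.6).

1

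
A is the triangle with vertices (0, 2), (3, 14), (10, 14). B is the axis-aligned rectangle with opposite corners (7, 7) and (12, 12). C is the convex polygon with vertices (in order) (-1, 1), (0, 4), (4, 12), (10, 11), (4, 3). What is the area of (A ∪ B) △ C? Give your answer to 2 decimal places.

58.23

|A ∪ B| = 65.9333.
|(A ∪ B) ∩ C| = 29.6.
|(A ∪ B) △ C| = 65.9333 + 51.5 − 59.2 = 58.23.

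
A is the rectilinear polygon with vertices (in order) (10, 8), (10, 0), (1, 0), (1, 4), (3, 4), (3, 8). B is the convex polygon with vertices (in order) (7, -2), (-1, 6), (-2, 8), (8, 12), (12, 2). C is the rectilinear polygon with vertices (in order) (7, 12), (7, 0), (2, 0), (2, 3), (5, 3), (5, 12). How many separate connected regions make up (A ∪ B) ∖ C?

(A ∪ B) ∖ C splits into 2 disjoint pieces (area 42.1, area 39.8).

2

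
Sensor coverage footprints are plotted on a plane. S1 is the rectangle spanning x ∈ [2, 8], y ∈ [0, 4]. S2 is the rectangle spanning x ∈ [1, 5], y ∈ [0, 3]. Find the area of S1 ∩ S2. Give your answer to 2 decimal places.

|S1∩S2|: x∈[2,5], y∈[0,3] → 3·3 = 9.

9.00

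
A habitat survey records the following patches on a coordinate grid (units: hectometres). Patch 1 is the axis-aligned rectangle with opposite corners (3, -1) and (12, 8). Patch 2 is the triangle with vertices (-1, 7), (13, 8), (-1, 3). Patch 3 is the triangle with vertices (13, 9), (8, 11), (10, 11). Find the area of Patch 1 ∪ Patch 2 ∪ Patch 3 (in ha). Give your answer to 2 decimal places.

96.86

By inclusion–exclusion:
Individual areas: |Patch 1| = 81, |Patch 2| = 28, |Patch 3| = 2.
|Patch 1∩Patch 2| = 14.1429.
|Patch 1∩Patch 3| = 0.
|Patch 2∩Patch 3| = 0.
|Patch 1∩Patch 2∩Patch 3| = 0.
|Patch 1 ∪ Patch 2 ∪ Patch 3| = 111 − 14.1429 + 0 = 96.86.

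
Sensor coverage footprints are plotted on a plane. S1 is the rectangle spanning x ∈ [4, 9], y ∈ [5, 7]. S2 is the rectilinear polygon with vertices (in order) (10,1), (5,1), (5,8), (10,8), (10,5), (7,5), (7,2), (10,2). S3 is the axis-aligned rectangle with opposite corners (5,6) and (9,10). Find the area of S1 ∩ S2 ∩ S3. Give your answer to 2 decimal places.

The intersection is the polygon with vertices (9,6), (5,6), (5,7), (9,7).
By the shoelace formula its area is 4.00.

4.00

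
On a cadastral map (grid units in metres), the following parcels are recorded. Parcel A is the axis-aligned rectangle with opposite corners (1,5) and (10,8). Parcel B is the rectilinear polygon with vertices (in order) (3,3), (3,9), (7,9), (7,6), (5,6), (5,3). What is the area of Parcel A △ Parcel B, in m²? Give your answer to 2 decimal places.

25.00

|Parcel A| = 27, |Parcel B| = 18, |Parcel A∩Parcel B| = 10.
|Parcel A △ Parcel B| = |Parcel A| + |Parcel B| − 2·|Parcel A∩Parcel B| = 27 + 18 − 20 = 25.00.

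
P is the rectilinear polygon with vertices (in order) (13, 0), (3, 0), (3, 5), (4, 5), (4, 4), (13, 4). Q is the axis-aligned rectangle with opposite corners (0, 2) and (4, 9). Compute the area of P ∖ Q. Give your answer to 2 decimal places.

38.00

|P| = 41, |P∩Q| = 3.
|P ∖ Q| = |P| − |P∩Q| = 41 − 3 = 38.00.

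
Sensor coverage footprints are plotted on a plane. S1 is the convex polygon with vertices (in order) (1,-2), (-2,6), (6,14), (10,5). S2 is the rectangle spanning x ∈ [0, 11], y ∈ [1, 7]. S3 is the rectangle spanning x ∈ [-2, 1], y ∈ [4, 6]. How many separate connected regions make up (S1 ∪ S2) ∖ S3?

(S1 ∪ S2) ∖ S3 is a single connected region.

1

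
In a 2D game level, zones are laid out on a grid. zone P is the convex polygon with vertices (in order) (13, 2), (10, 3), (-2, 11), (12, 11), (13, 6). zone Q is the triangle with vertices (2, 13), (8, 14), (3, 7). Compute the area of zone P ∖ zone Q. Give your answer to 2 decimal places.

|zone P| = 71, |zone P∩zone Q| = 6.8984.
|zone P ∖ zone Q| = |zone P| − |zone P∩zone Q| = 71 − 6.8984 = 64.10.

64.10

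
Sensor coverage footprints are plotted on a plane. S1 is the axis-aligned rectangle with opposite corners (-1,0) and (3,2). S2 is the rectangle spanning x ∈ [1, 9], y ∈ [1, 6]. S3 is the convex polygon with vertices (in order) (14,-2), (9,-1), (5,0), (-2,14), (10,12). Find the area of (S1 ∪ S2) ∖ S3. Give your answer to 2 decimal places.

|S1 ∪ S2| = 46.
|(S1 ∪ S2) ∩ S3| = 28.75.
|(S1 ∪ S2) ∖ S3| = 46 − 28.75 = 17.25.

17.25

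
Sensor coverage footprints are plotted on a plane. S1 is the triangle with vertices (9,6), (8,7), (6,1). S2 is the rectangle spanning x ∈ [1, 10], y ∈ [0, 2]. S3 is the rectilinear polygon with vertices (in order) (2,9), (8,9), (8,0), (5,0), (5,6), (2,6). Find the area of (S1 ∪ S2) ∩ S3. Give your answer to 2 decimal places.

The region (S1 ∪ S2) ∩ S3 is the polygon with vertices (6.6,2), (8,2), (8,0), (5,0), (5,2), (6.333,2), (8,7), (8,4.333).
By the shoelace formula its area is 8.53.

8.53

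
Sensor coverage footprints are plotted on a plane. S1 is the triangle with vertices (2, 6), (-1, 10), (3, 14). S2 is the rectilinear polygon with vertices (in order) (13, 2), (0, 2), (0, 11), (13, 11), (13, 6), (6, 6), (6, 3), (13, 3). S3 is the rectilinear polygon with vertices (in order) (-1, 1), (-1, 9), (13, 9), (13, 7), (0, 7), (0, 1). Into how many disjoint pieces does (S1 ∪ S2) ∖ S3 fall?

(S1 ∪ S2) ∖ S3 splits into 2 disjoint pieces (area 31.0625, area 44).

2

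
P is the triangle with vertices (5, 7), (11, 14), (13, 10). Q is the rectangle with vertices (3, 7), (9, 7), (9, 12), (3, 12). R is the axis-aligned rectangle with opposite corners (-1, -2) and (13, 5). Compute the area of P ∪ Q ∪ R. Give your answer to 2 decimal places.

By inclusion–exclusion:
Individual areas: |P| = 19, |Q| = 30, |R| = 98.
|P∩Q| = 6.3333.
|P∩R| = 0.
|Q∩R| = 0 (no overlap).
|P∩Q∩R| = 0.
|P ∪ Q ∪ R| = 147 − 6.3333 + 0 = 140.67.

140.67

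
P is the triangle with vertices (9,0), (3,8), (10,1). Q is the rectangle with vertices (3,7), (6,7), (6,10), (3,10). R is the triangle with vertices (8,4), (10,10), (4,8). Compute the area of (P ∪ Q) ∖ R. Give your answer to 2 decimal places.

13.71

|P ∪ Q| = 15.875.
|(P ∪ Q) ∩ R| = 2.1667.
|(P ∪ Q) ∖ R| = 15.875 − 2.1667 = 13.71.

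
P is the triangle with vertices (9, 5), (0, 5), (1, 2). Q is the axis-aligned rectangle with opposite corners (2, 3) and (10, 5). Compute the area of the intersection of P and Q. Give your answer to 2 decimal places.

8.67

The intersection is the polygon with vertices (9,5), (3.667,3), (2,3), (2,5).
By the shoelace formula its area is 8.67.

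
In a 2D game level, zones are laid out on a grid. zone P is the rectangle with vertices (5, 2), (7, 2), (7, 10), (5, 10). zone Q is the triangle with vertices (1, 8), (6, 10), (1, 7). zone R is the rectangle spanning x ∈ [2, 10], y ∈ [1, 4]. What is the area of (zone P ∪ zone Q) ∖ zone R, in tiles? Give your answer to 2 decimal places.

|zone P ∪ zone Q| = 18.4.
|(zone P ∪ zone Q) ∩ zone R| = 4.
|(zone P ∪ zone Q) ∖ zone R| = 18.4 − 4 = 14.40.

14.40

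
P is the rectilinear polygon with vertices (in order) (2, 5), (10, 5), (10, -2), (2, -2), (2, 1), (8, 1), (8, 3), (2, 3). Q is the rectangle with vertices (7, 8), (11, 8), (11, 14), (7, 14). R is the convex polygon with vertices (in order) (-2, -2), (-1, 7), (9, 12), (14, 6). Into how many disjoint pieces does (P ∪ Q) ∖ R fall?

2

(P ∪ Q) ∖ R splits into 2 disjoint pieces (area 28, area 11.4).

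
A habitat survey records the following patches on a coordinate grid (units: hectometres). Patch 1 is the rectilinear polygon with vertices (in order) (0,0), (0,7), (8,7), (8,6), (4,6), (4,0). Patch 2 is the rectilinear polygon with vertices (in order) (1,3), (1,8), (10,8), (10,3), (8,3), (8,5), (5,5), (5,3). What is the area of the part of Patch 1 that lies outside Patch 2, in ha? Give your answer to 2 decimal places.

16.00

|Patch 1| = 32, |Patch 1∩Patch 2| = 16.
|Patch 1 ∖ Patch 2| = |Patch 1| − |Patch 1∩Patch 2| = 32 − 16 = 16.00.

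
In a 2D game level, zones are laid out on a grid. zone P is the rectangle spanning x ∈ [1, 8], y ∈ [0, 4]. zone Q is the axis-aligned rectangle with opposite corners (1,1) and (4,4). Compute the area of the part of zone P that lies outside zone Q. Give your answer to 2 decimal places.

|zone P∩zone Q|: x∈[1,4], y∈[1,4] → 3·3 = 9.
|zone P| = 28.
|zone P ∖ zone Q| = |zone P| − |zone P∩zone Q| = 28 − 9 = 19.00.

19.00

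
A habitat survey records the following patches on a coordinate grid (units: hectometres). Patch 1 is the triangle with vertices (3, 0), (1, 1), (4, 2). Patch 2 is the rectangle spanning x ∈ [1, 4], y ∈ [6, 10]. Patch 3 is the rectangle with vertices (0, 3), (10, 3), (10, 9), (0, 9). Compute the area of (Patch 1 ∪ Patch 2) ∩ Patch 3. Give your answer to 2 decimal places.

9.00

The region (Patch 1 ∪ Patch 2) ∩ Patch 3 is the polygon with vertices (4,6), (1,6), (1,9), (4,9).
By the shoelace formula its area is 9.00.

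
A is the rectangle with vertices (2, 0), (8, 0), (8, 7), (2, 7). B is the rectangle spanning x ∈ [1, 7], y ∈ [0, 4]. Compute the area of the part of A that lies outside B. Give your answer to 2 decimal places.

22.00

|A∩B|: x∈[2,7], y∈[0,4] → 5·4 = 20.
|A| = 42.
|A ∖ B| = |A| − |A∩B| = 42 − 20 = 22.00.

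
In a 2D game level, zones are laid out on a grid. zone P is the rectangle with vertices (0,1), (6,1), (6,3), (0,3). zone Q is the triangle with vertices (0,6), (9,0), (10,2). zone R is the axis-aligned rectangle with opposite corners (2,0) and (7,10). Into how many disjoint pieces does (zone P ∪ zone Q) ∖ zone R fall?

3

(zone P ∪ zone Q) ∖ zone R splits into 3 disjoint pieces (area 4, area 0.5333, area 5.4667).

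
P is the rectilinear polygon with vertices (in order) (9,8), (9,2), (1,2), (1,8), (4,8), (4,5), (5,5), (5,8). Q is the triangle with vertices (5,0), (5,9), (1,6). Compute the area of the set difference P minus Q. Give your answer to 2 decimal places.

|P| = 45, |P∩Q| = 13.
|P ∖ Q| = |P| − |P∩Q| = 45 − 13 = 32.00.

32.00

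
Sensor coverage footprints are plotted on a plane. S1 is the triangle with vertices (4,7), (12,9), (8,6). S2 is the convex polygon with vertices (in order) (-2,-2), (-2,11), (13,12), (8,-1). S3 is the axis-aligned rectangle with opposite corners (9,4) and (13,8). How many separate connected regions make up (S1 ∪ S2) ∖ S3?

1

(S1 ∪ S2) ∖ S3 is a single connected region.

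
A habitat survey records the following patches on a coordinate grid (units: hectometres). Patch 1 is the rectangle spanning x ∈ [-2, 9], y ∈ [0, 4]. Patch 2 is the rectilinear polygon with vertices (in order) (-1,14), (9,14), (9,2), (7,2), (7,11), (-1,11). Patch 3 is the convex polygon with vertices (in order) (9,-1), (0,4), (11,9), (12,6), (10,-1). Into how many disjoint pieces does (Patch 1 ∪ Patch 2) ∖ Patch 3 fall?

2

(Patch 1 ∪ Patch 2) ∖ Patch 3 splits into 2 disjoint pieces (area 22.4, area 36.7273).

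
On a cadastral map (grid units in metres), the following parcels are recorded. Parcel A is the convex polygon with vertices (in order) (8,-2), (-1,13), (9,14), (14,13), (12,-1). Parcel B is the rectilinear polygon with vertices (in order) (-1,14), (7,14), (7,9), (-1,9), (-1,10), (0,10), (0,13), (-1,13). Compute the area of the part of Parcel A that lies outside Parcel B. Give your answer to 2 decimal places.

|Parcel A| = 147, |Parcel A∩Parcel B| = 29.5667.
|Parcel A ∖ Parcel B| = |Parcel A| − |Parcel A∩Parcel B| = 147 − 29.5667 = 117.43.

117.43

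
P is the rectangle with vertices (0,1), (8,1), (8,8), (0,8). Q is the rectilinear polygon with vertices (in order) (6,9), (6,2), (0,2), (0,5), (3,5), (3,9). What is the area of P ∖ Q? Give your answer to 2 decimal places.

29.00

|P| = 56, |P∩Q| = 27.
|P ∖ Q| = |P| − |P∩Q| = 56 − 27 = 29.00.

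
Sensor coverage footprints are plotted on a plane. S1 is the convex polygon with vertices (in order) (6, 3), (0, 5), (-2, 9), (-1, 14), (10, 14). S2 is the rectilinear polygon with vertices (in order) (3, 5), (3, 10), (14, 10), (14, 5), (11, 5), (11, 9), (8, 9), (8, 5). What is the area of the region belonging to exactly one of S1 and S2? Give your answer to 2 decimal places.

90.23

|S1| = 93.5, |S2| = 43, |S1∩S2| = 23.1364.
|S1 △ S2| = |S1| + |S2| − 2·|S1∩S2| = 93.5 + 43 − 46.2727 = 90.23.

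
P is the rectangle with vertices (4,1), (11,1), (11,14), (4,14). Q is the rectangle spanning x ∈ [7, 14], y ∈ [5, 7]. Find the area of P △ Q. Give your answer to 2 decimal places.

|P∩Q|: x∈[7,11], y∈[5,7] → 4·2 = 8.
|P △ Q| = |P| + |Q| − 2·|P∩Q| = 91 + 14 − 16 = 89.00.

89.00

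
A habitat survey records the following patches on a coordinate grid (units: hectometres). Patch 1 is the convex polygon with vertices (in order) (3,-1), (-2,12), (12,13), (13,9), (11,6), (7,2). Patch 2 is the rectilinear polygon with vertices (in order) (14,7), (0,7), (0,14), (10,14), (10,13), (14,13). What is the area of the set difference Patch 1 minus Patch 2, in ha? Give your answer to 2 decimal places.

|Patch 1| = 125.5, |Patch 1∩Patch 2| = 69.5238.
|Patch 1 ∖ Patch 2| = |Patch 1| − |Patch 1∩Patch 2| = 125.5 − 69.5238 = 55.98.

55.98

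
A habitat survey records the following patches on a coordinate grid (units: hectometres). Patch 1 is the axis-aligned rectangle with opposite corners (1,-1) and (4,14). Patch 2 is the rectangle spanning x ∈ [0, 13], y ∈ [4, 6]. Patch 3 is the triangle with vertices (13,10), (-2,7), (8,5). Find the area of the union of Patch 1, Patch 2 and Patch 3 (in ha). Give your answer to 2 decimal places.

86.70

By inclusion–exclusion:
Individual areas: |Patch 1| = 45, |Patch 2| = 26, |Patch 3| = 30.
|Patch 1∩Patch 2|: x∈[1,4], y∈[4,6] → 3·2 = 6.
|Patch 1∩Patch 3| = 5.4.
|Patch 2∩Patch 3| = 3.
|Patch 1∩Patch 2∩Patch 3| = 0.1.
|Patch 1 ∪ Patch 2 ∪ Patch 3| = 101 − 14.4 + 0.1 = 86.70.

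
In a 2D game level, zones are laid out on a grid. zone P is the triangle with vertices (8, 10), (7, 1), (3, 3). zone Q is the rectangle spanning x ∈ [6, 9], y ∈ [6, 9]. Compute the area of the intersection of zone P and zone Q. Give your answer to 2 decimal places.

4.01

The intersection is the polygon with vertices (7.556,6), (6,6), (6,7.2), (7.286,9), (7.889,9).
By the shoelace formula its area is 4.01.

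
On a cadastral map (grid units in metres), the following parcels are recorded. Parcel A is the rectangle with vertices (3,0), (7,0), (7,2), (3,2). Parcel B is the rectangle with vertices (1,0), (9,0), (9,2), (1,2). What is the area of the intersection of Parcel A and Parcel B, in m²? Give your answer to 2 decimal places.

|Parcel A∩Parcel B|: x∈[3,7], y∈[0,2] → 4·2 = 8.

8.00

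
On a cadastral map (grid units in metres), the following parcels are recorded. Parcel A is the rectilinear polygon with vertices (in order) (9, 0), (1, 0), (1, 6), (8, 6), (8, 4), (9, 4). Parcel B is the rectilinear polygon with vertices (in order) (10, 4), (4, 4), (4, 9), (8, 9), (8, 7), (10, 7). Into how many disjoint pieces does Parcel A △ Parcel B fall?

1

Parcel A △ Parcel B is a single connected region.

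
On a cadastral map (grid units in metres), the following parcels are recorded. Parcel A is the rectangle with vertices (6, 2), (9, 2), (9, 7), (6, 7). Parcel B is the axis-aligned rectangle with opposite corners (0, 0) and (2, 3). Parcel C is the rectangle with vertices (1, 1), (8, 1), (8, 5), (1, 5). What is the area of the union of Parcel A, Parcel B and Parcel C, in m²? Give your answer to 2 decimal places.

41.00

By inclusion–exclusion:
Individual areas: |Parcel A| = 15, |Parcel B| = 6, |Parcel C| = 28.
|Parcel A∩Parcel B| = 0 (no overlap).
|Parcel A∩Parcel C|: x∈[6,8], y∈[2,5] → 2·3 = 6.
|Parcel B∩Parcel C|: x∈[1,2], y∈[1,3] → 1·2 = 2.
|Parcel A∩Parcel B∩Parcel C| = 0.
|Parcel A ∪ Parcel B ∪ Parcel C| = 49 − 8 + 0 = 41.00.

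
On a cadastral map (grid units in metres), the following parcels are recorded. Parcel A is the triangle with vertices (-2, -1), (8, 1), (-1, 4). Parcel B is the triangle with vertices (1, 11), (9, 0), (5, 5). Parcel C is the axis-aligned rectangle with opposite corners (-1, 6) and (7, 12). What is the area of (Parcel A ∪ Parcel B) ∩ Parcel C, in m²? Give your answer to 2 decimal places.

The region (Parcel A ∪ Parcel B) ∩ Parcel C is the polygon with vertices (1,11), (4.636,6), (4.333,6).
By the shoelace formula its area is 0.76.

0.76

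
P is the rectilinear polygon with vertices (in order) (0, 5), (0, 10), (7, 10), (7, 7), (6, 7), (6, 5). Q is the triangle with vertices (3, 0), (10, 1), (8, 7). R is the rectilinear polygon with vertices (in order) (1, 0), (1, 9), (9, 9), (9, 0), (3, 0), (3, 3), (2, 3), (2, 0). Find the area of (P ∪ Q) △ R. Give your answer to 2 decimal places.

|P ∪ Q| = 55.
|(P ∪ Q) ∩ R| = 42.4286.
|(P ∪ Q) △ R| = 55 + 69 − 84.8571 = 39.14.

39.14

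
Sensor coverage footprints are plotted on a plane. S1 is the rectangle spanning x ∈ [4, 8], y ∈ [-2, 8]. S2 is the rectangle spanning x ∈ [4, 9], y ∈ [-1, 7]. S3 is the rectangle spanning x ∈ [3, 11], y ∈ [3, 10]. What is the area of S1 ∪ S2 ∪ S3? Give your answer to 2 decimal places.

80.00

By inclusion–exclusion:
Individual areas: |S1| = 40, |S2| = 40, |S3| = 56.
|S1∩S2|: x∈[4,8], y∈[-1,7] → 4·8 = 32.
|S1∩S3|: x∈[4,8], y∈[3,8] → 4·5 = 20.
|S2∩S3|: x∈[4,9], y∈[3,7] → 5·4 = 20.
|S1∩S2∩S3| = 16.
|S1 ∪ S2 ∪ S3| = 136 − 72 + 16 = 80.00.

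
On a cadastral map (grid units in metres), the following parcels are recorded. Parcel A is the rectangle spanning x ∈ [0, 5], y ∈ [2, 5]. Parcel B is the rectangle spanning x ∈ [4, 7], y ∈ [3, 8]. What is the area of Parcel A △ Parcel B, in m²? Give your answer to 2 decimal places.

|Parcel A∩Parcel B|: x∈[4,5], y∈[3,5] → 1·2 = 2.
|Parcel A △ Parcel B| = |Parcel A| + |Parcel B| − 2·|Parcel A∩Parcel B| = 15 + 15 − 4 = 26.00.

26.00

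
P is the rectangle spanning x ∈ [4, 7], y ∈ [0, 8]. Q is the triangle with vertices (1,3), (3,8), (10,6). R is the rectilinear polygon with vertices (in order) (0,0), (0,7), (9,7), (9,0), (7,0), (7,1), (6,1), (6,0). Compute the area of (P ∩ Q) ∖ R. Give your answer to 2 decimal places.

0.89

|P ∩ Q| = 8.3571.
|(P ∩ Q) ∩ R| = 7.4643.
|(P ∩ Q) ∖ R| = 8.3571 − 7.4643 = 0.89.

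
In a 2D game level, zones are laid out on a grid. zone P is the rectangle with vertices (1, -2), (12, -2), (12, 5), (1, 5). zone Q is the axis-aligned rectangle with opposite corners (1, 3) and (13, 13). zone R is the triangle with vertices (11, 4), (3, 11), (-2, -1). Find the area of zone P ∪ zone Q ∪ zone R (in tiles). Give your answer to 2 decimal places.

184.07

By inclusion–exclusion:
Individual areas: |zone P| = 77, |zone Q| = 120, |zone R| = 65.5.
|zone P∩zone Q|: x∈[1,12], y∈[3,5] → 11·2 = 22.
|zone P∩zone R| = 28.6593.
|zone Q∩zone R| = 45.9.
|zone P∩zone Q∩zone R| = 18.1286.
|zone P ∪ zone Q ∪ zone R| = 262.5 − 96.5593 + 18.1286 = 184.07.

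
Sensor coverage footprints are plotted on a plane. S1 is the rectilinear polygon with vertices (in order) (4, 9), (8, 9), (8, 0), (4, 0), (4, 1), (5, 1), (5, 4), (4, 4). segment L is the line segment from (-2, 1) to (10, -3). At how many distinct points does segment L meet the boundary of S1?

The segment lies entirely outside S1 and never meets its boundary.

0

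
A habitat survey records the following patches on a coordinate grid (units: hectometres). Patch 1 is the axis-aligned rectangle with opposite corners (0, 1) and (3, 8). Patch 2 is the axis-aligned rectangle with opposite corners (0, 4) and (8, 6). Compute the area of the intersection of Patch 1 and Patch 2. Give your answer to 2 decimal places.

6.00

|Patch 1∩Patch 2|: x∈[0,3], y∈[4,6] → 3·2 = 6.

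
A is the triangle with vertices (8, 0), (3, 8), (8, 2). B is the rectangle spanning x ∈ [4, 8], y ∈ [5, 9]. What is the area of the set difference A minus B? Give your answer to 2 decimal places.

4.26

|A| = 5, |A∩B| = 0.7375.
|A ∖ B| = |A| − |A∩B| = 5 − 0.7375 = 4.26.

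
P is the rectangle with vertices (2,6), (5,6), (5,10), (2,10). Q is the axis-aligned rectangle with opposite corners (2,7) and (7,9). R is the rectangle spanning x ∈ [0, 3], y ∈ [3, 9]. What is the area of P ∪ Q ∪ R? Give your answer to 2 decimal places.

By inclusion–exclusion:
Individual areas: |P| = 12, |Q| = 10, |R| = 18.
|P∩Q|: x∈[2,5], y∈[7,9] → 3·2 = 6.
|P∩R|: x∈[2,3], y∈[6,9] → 1·3 = 3.
|Q∩R|: x∈[2,3], y∈[7,9] → 1·2 = 2.
|P∩Q∩R| = 2.
|P ∪ Q ∪ R| = 40 − 11 + 2 = 31.00.

31.00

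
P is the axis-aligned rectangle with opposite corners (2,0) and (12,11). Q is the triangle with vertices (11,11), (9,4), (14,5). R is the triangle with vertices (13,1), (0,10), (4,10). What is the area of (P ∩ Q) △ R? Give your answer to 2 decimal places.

|P ∩ Q| = 12.1.
|(P ∩ Q) ∩ R| = 0.3056.
|(P ∩ Q) △ R| = 12.1 + 18 − 0.6111 = 29.49.

29.49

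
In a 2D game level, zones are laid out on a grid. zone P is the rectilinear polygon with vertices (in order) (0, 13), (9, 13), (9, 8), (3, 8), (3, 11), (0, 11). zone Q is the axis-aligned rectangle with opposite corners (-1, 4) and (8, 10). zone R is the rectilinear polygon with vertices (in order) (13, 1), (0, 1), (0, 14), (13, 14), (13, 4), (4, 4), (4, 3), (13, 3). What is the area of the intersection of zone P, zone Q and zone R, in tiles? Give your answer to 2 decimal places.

The intersection is the polygon with vertices (3,10), (8,10), (8,8), (3,8).
By the shoelace formula its area is 10.00.

10.00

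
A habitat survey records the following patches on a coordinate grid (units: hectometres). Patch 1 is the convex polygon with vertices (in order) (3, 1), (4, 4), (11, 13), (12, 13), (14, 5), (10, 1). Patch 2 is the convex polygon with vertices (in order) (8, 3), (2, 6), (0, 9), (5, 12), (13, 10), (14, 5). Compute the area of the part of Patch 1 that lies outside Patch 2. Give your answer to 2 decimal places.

28.89

|Patch 1| = 74, |Patch 1∩Patch 2| = 45.1118.
|Patch 1 ∖ Patch 2| = |Patch 1| − |Patch 1∩Patch 2| = 74 − 45.1118 = 28.89.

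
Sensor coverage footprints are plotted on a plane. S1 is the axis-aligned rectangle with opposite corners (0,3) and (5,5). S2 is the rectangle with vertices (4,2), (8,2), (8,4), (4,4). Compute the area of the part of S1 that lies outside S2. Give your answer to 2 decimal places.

9.00

|S1∩S2|: x∈[4,5], y∈[3,4] → 1·1 = 1.
|S1| = 10.
|S1 ∖ S2| = |S1| − |S1∩S2| = 10 − 1 = 9.00.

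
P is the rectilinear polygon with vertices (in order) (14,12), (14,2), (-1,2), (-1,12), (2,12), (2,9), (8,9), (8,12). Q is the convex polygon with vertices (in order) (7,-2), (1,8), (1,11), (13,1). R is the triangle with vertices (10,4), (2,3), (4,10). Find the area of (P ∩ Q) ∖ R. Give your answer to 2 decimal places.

|P ∩ Q| = 36.9833.
|(P ∩ Q) ∩ R| = 18.8453.
|(P ∩ Q) ∖ R| = 36.9833 − 18.8453 = 18.14.

18.14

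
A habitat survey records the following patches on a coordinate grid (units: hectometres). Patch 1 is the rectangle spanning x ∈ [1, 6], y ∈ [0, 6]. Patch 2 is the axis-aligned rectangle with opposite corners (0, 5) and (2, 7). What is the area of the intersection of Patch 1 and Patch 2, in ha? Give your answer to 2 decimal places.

1.00

|Patch 1∩Patch 2|: x∈[1,2], y∈[5,6] → 1·1 = 1.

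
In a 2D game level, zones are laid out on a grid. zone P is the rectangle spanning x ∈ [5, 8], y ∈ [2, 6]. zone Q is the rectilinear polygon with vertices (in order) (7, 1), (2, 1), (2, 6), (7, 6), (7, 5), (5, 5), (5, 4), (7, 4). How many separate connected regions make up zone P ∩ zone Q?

zone P ∩ zone Q splits into 2 disjoint pieces (area 2, area 4).

2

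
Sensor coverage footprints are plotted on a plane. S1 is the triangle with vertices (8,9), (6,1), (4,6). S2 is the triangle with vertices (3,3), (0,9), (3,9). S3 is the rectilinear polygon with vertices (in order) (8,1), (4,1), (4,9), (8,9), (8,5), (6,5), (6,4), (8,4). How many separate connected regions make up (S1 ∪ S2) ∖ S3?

(S1 ∪ S2) ∖ S3 splits into 2 disjoint pieces (area 0.875, area 9).

2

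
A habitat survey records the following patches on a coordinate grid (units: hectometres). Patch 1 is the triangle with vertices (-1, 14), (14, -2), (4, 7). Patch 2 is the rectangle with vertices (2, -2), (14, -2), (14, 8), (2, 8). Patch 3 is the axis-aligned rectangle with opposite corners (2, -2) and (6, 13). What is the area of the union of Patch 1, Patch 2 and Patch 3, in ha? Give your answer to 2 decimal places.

By inclusion–exclusion:
Individual areas: |Patch 1| = 12.5, |Patch 2| = 120, |Patch 3| = 60.
|Patch 1∩Patch 2| = 8.4821.
|Patch 1∩Patch 3| = 5.6667.
|Patch 2∩Patch 3|: x∈[2,6], y∈[-2,8] → 4·10 = 40.
|Patch 1∩Patch 2∩Patch 3| = 3.1488.
|Patch 1 ∪ Patch 2 ∪ Patch 3| = 192.5 − 54.1488 + 3.1488 = 141.50.

141.50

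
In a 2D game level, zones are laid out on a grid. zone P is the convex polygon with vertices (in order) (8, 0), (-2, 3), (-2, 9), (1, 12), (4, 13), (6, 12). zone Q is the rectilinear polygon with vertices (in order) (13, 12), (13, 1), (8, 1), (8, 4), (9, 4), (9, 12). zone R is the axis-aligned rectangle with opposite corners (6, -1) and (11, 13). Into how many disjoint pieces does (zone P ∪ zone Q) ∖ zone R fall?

(zone P ∪ zone Q) ∖ zone R splits into 2 disjoint pieces (area 79.6, area 22).

2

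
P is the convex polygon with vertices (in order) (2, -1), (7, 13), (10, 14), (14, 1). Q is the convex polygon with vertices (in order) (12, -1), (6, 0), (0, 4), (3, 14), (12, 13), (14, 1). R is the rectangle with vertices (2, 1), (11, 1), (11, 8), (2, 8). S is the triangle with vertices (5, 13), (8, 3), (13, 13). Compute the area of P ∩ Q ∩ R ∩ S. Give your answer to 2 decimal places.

The intersection is the polygon with vertices (10.5,8), (8,3), (6.5,8).
By the shoelace formula its area is 10.00.

10.00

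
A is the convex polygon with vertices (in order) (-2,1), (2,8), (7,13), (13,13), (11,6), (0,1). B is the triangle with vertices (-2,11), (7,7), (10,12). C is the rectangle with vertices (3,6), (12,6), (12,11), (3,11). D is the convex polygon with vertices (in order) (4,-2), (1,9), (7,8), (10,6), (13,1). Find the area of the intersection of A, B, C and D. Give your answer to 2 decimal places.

The intersection is the polygon with vertices (3.4,8.6), (7,8), (7.429,7.714), (7,7).
By the shoelace formula its area is 2.01.

2.01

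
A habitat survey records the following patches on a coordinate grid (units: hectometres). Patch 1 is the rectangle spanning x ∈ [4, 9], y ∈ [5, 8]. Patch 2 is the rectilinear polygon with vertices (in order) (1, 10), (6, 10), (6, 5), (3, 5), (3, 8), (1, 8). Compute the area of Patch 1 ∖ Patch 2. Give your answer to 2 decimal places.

|Patch 1| = 15, |Patch 1∩Patch 2| = 6.
|Patch 1 ∖ Patch 2| = |Patch 1| − |Patch 1∩Patch 2| = 15 − 6 = 9.00.

9.00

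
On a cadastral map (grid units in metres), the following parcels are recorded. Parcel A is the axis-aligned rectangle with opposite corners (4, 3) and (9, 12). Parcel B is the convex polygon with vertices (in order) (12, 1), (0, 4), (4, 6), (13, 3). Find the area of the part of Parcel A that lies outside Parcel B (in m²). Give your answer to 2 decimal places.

|Parcel A| = 45, |Parcel A∩Parcel B| = 10.8333.
|Parcel A ∖ Parcel B| = |Parcel A| − |Parcel A∩Parcel B| = 45 − 10.8333 = 34.17.

34.17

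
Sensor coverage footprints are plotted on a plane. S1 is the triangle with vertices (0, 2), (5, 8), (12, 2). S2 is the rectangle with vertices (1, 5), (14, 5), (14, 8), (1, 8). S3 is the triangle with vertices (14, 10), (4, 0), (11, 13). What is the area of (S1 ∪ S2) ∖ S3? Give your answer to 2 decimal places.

52.21

|S1 ∪ S2| = 66.
|(S1 ∪ S2) ∩ S3| = 13.7885.
|(S1 ∪ S2) ∖ S3| = 66 − 13.7885 = 52.21.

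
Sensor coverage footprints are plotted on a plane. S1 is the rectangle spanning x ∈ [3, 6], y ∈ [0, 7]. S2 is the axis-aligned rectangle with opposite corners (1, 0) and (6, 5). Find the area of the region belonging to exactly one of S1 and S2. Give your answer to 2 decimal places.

16.00

|S1∩S2|: x∈[3,6], y∈[0,5] → 3·5 = 15.
|S1 △ S2| = |S1| + |S2| − 2·|S1∩S2| = 21 + 25 − 30 = 16.00.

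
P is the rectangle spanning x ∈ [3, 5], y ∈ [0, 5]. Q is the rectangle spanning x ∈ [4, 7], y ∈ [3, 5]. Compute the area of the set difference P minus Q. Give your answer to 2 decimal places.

|P∩Q|: x∈[4,5], y∈[3,5] → 1·2 = 2.
|P| = 10.
|P ∖ Q| = |P| − |P∩Q| = 10 − 2 = 8.00.

8.00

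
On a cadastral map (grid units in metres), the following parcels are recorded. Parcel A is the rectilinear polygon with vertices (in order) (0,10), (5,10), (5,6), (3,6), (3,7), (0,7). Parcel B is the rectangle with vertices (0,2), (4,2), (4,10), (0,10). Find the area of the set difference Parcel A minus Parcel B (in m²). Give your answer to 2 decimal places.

|Parcel A| = 17, |Parcel A∩Parcel B| = 13.
|Parcel A ∖ Parcel B| = |Parcel A| − |Parcel A∩Parcel B| = 17 − 13 = 4.00.

4.00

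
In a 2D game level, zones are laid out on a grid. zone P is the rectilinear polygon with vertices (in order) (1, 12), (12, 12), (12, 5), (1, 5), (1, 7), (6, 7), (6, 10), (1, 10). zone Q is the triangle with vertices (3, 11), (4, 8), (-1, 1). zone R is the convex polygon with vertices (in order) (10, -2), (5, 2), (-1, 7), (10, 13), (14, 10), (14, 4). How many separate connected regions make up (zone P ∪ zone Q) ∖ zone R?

(zone P ∪ zone Q) ∖ zone R splits into 3 disjoint pieces (area 0.1667, area 2.6597, area 11.6119).

3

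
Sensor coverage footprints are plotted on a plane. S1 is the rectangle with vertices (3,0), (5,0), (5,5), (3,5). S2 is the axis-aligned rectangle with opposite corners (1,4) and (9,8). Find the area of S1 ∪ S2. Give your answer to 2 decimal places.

By inclusion–exclusion:
Individual areas: |S1| = 10, |S2| = 32.
|S1∩S2|: x∈[3,5], y∈[4,5] → 2·1 = 2.
|S1 ∪ S2| = 42 − 2 = 40.00.

40.00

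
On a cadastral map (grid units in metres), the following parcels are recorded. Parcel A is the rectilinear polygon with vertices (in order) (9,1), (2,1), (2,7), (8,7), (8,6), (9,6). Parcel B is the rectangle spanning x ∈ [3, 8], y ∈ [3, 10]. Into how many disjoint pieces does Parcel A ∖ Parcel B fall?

Parcel A ∖ Parcel B is a single connected region.

1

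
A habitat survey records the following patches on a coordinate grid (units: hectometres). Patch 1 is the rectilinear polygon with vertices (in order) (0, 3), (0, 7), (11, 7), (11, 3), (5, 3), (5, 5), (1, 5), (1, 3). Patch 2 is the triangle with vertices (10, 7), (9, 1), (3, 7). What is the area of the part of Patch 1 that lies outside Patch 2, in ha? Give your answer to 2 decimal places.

|Patch 1| = 36, |Patch 1∩Patch 2| = 18.6667.
|Patch 1 ∖ Patch 2| = |Patch 1| − |Patch 1∩Patch 2| = 36 − 18.6667 = 17.33.

17.33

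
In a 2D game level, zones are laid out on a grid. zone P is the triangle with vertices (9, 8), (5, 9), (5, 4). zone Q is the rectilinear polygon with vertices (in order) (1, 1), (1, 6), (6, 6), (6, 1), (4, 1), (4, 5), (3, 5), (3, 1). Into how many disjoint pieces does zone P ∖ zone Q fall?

1

zone P ∖ zone Q is a single connected region.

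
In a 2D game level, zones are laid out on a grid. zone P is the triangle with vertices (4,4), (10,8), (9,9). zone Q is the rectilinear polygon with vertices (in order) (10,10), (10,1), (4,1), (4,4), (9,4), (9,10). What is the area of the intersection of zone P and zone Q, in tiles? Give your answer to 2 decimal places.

0.83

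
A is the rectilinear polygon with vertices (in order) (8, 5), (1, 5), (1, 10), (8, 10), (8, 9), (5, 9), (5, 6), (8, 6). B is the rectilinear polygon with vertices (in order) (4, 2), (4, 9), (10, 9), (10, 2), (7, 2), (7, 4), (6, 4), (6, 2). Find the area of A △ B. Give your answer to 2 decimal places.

|A| = 26, |B| = 40, |A∩B| = 7.
|A △ B| = |A| + |B| − 2·|A∩B| = 26 + 40 − 14 = 52.00.

52.00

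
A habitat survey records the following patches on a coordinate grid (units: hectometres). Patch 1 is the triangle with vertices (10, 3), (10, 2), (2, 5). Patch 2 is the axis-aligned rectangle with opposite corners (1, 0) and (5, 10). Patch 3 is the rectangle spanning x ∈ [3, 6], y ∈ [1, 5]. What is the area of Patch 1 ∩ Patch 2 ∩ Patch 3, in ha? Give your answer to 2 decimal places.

The intersection is the polygon with vertices (5,4.25), (5,3.875), (3,4.625), (3,4.75).
By the shoelace formula its area is 0.50.

0.50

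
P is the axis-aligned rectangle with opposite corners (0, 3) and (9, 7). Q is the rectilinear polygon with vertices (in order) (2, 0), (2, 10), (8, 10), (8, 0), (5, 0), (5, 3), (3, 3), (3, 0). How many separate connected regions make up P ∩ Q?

1

P ∩ Q is a single connected region.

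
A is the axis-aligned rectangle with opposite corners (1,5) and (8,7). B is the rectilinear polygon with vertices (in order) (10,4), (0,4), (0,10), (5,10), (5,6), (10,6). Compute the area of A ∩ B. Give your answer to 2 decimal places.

11.00

The intersection is the polygon with vertices (8,5), (1,5), (1,7), (5,7), (5,6), (8,6).
By the shoelace formula its area is 11.00.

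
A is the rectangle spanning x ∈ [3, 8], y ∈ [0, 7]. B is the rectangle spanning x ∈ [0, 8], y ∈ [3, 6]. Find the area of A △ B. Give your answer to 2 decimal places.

|A∩B|: x∈[3,8], y∈[3,6] → 5·3 = 15.
|A △ B| = |A| + |B| − 2·|A∩B| = 35 + 24 − 30 = 29.00.

29.00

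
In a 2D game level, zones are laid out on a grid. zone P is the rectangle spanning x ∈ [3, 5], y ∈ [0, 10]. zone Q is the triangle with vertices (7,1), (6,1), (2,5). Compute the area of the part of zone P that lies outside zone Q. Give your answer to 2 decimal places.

19.20

|zone P| = 20, |zone P∩zone Q| = 0.8.
|zone P ∖ zone Q| = |zone P| − |zone P∩zone Q| = 20 − 0.8 = 19.20.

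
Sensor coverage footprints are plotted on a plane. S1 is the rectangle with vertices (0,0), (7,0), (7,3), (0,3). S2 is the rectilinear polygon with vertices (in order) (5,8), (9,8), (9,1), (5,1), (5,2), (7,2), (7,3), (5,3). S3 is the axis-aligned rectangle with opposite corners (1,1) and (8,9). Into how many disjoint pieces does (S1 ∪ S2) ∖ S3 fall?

2

(S1 ∪ S2) ∖ S3 splits into 2 disjoint pieces (area 9, area 7).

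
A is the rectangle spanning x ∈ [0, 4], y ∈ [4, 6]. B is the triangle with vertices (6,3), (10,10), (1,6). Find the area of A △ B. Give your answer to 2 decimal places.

26.10

|A| = 8, |B| = 23.5, |A∩B| = 2.7.
|A △ B| = |A| + |B| − 2·|A∩B| = 8 + 23.5 − 5.4 = 26.10.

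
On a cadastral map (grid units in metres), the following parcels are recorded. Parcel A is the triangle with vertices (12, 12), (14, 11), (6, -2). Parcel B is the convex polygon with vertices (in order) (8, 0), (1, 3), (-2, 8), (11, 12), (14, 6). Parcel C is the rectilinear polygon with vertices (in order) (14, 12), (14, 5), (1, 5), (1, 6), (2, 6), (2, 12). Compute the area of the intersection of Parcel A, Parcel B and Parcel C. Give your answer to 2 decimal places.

8.41

The intersection is the polygon with vertices (11.539,10.923), (12.621,8.759), (10.308,5), (9,5).
By the shoelace formula its area is 8.41.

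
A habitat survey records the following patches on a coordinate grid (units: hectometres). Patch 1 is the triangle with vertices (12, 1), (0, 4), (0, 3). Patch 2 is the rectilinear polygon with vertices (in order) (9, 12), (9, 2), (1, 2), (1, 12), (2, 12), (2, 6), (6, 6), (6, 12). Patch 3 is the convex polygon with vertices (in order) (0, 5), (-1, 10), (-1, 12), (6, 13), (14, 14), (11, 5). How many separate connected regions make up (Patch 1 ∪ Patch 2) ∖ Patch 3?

1

(Patch 1 ∪ Patch 2) ∖ Patch 3 is a single connected region.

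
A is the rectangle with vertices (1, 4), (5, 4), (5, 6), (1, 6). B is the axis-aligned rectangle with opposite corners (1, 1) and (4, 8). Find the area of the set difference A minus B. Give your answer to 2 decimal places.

2.00

|A∩B|: x∈[1,4], y∈[4,6] → 3·2 = 6.
|A| = 8.
|A ∖ B| = |A| − |A∩B| = 8 − 6 = 2.00.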